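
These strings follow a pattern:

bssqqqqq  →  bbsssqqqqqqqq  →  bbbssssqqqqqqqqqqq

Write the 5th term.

bbbbbssssssqqqqqqqqqqqqqqqqq

Term n consists of n b's, followed by n+1 s's, followed by 3n+2 q's (n = 1, 2, …).
At n = 5 the blocks have lengths 5, 6, 17.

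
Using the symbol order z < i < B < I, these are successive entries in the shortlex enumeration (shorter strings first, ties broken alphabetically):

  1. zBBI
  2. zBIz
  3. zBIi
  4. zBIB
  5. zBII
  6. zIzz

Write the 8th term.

Stepping forward 2 times from zIzz: zIzz → zIzi, then the target.

zIzB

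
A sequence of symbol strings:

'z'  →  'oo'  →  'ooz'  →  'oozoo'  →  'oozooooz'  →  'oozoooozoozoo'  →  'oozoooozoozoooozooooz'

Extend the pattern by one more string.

This is a Fibonacci-style word recurrence s(k) = s(k−1)·s(k−2): e.g. oo·z = ooz.
So term 8 is oozoooozoozoooozooooz·oozoooozoozoo.

oozoooozoozoooozoooozoozoooozoozoo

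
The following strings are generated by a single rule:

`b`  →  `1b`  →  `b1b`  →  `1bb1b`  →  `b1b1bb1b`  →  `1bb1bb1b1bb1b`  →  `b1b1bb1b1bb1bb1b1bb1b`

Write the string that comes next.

1bb1bb1b1bb1bb1b1bb1b1bb1bb1b1bb1b

This is a Fibonacci-style word recurrence s(k) = s(k−2)·s(k−1): e.g. b·1b = b1b.
So term 8 is 1bb1bb1b1bb1b·b1b1bb1b1bb1bb1b1bb1b.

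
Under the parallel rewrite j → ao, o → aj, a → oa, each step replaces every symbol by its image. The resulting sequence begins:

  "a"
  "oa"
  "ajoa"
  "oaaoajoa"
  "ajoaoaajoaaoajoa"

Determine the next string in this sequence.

Rewriting the 16 symbols of ajoaoaajoaaoajoa one by one yields oa ao aj oa aj oa oa ao aj oa oa aj oa ao aj oa; concatenated:

oaaoajoaajoaoaaoajoaoaajoaaoajoa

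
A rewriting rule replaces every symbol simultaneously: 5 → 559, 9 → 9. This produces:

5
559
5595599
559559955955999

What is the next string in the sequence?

5595599559559995595599559559999

Applying the rule to each of the 15 symbols of 559559955955999 gives the pieces 559 559 9 559 559 9 9 559 559 9 559 559 9 9 9, which concatenate to the answer.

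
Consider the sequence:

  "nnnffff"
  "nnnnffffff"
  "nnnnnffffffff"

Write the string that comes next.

nnnnnnffffffffff

The n-th term is n+1 n's then 2n f's, where the shown terms are n = 2, 3, 4.
Setting n = 5 gives 6, 10 characters in each block.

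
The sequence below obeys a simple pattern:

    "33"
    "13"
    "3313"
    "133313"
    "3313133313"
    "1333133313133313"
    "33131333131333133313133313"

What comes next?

133313331313331333131333131333133313133313

Each term (from the third on) is the two preceding terms concatenated in order: term 3 = 33·13 = 3313.
Continuing: 1333133313133313 · 33131333131333133313133313 gives term 8.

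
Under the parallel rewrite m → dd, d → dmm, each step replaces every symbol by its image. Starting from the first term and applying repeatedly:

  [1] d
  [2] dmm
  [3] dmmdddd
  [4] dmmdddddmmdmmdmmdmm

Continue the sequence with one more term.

dmmdddddmmdmmdmmdmmdmmdddddmmdddddmmdddddmmdddd

Replace each of the 19 characters of dmmdddddmmdmmdmmdmm in place — dmm dd dd dmm dmm dmm dmm dmm dd dd dmm dd dd dmm dd dd dmm dd dd — and concatenate.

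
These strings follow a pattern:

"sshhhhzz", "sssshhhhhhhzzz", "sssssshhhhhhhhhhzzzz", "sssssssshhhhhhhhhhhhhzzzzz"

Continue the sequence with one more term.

The n-th term is 2n-2 s's then 3n-2 h's then n z's, where the shown terms are n = 2, 3, 4, 5.
At n = 6 the blocks have lengths 10, 16, 6.

sssssssssshhhhhhhhhhhhhhhhzzzzzz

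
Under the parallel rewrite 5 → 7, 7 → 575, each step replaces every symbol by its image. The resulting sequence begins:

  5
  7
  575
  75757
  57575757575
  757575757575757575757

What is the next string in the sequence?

Rewriting the 21 symbols of 757575757575757575757 one by one yields 575 7 575 7 575 7 575 7 575 7 575 7 575 7 575 7 575 7 575 7 575; concatenated:

5757575757575757575757575757575757575757575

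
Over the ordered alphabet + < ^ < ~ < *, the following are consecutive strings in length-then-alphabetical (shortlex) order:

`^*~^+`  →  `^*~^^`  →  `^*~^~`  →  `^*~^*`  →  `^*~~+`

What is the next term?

^*~~^

The successor of ^*~~+ increments the rightmost position that isn't already * and resets every position after it to +.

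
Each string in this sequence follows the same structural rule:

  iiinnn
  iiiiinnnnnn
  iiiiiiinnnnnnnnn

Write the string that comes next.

iiiiiiiiinnnnnnnnnnnn

The n-th term is 2n+1 i's then 3n n's (n = 1, 2, …).
Setting n = 4 gives 9, 12 characters in each block.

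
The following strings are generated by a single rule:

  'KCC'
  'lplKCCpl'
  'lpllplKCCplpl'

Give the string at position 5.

s(k+1) = lpl·s(k)·pl, so each term gains lpl as a prefix and pl as a suffix.
From lpllplKCCplpl, 2 further steps: lpllplKCCplpl → lpllpllplKCCplplpl → (answer).

lpllpllpllplKCCplplplpl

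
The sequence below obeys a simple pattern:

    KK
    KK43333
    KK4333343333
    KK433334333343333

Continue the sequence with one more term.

KK43333433334333343333

Every step adds 43333 to the end: s(k+1) = s(k)·43333.
One more step from KK433334333343333 gives the answer.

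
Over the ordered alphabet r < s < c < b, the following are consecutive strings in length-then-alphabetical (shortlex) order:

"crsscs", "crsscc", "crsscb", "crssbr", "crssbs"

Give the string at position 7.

crssbb

Advancing 2 positions from crssbs through crssbs → crssbc reaches term 7.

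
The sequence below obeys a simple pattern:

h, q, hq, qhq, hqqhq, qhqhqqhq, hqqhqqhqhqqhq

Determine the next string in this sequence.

qhqhqqhqhqqhqqhqhqqhq

From term 3 onward, concatenate the second-to-last term with the last: h·q = hq, q·hq = qhq, …
Continuing: qhqhqqhq · hqqhqqhqhqqhq gives term 8.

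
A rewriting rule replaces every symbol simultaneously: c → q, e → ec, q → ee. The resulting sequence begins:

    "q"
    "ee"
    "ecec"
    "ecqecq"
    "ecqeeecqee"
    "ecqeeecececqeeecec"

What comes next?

Applying the rule to each of the 18 symbols of ecqeeecececqeeecec gives the pieces ec q ee ec ec ec q ec q ec q ee ec ec ec q ec q, which concatenate to the answer.

ecqeeecececqecqecqeeecececqecq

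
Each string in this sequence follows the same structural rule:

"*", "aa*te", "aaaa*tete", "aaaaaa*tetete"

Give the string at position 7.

aaaaaaaaaaaa*tetetetetete

Every step adds aa to the front and te to the end of the previous string.
From aaaaaa*tetete, 3 further steps: aaaaaa*tetete → aaaaaaaa*tetetete → aaaaaaaaaa*tetetetete → (answer).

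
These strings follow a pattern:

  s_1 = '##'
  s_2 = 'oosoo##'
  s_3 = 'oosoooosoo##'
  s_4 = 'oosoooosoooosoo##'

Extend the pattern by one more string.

Each term is the previous one with oosoo prepended.
One more step from oosoooosoooosoo## gives the answer.

oosoooosoooosoooosoo##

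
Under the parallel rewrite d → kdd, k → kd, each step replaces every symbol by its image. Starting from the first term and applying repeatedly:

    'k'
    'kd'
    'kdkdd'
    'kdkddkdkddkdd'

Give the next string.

Applying the rule to each of the 13 symbols of kdkddkdkddkdd gives the pieces kd kdd kd kdd kdd kd kdd kd kdd kdd kd kdd kdd, which concatenate to the answer.

kdkddkdkddkddkdkddkdkddkddkdkddkdd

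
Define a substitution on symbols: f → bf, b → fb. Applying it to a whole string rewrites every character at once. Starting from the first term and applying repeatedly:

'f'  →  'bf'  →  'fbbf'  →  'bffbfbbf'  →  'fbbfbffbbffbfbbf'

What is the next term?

bffbfbbffbbfbffbfbbfbffbbffbfbbf

Applying the rule to each of the 16 symbols of fbbfbffbbffbfbbf gives the pieces bf fb fb bf fb bf bf fb fb bf bf fb bf fb fb bf, which concatenate to the answer.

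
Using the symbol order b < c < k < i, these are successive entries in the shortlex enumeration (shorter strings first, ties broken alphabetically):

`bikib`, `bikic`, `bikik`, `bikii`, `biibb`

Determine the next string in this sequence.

The successor of biibb increments the rightmost position that isn't already i and resets every position after it to b.

biibc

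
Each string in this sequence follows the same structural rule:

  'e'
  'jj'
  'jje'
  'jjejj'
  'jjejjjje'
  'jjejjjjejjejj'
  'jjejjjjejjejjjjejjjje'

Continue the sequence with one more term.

This is a Fibonacci-style word recurrence s(k) = s(k−1)·s(k−2): e.g. jj·e = jje.
The next term joins jjejjjjejjejjjjejjjje and jjejjjjejjejj.

jjejjjjejjejjjjejjjjejjejjjjejjejj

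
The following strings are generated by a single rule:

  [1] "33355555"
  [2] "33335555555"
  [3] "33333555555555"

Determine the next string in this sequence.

33333355555555555

Each string has the form 3^{n} 5^{2n-1}, where the shown terms are n = 3, 4, 5.
For the next term, n = 6, so the run lengths are 6, 11.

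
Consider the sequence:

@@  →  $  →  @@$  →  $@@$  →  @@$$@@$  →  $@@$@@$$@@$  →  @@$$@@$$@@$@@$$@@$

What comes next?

This is a Fibonacci-style word recurrence s(k) = s(k−2)·s(k−1): e.g. @@·$ = @@$.
The next term joins $@@$@@$$@@$ and @@$$@@$$@@$@@$$@@$.

$@@$@@$$@@$@@$$@@$$@@$@@$$@@$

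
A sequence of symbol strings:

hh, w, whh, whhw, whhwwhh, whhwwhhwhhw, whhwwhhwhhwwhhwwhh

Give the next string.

This is a Fibonacci-style word recurrence s(k) = s(k−1)·s(k−2): e.g. w·hh = whh.
The next term joins whhwwhhwhhwwhhwwhh and whhwwhhwhhw.

whhwwhhwhhwwhhwwhhwhhwwhhwhhw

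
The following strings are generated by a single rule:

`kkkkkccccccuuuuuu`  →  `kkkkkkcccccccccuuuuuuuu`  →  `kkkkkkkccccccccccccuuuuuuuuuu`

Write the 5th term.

kkkkkkkkkccccccccccccccccccuuuuuuuuuuuuuu

Each string has the form k^{n+3} c^{3n} u^{2n+2}, where the shown terms are n = 2, 3, 4.
For term 5, n = 6, so the run lengths are 9, 18, 14.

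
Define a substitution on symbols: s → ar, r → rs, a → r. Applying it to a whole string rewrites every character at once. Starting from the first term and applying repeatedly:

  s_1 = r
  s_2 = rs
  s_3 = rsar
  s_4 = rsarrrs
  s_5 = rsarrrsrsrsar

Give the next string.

rsarrrsrsrsarrsarrsarrrs

Applying the rule to each of the 13 symbols of rsarrrsrsrsar gives the pieces rs ar r rs rs rs ar rs ar rs ar r rs, which concatenate to the answer.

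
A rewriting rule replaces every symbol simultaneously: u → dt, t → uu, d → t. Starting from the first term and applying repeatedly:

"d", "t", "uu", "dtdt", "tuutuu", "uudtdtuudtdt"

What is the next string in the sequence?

dtdttuutuudtdttuutuu

Apply φ to uudtdtuudtdt symbol by symbol: u→dt, u→dt, d→t, t→uu, d→t, t→uu, u→dt, u→dt, d→t, t→uu, d→t, t→uu; joined: dt dt t uu t uu dt dt t uu t uu.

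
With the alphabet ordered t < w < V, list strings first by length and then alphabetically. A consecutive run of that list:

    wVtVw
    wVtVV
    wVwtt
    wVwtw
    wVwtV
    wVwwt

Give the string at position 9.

wVwVt

Stepping forward 3 times from wVwwt: wVwwt → wVwww → wVwwV, then the target.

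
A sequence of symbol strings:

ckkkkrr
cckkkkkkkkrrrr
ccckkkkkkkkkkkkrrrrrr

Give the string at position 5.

Reading off run lengths: c runs 1, 2, 3; k runs 4, 8, 12; r runs 2, 4, 6 — each is linear in n (n = 1, 2, …).
For term 5, n = 5, so the run lengths are 5, 20, 10.

ccccckkkkkkkkkkkkkkkkkkkkrrrrrrrrrr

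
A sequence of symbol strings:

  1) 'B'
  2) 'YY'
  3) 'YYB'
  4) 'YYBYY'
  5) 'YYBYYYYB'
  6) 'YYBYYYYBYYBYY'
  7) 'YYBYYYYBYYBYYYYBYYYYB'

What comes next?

This is a Fibonacci-style word recurrence s(k) = s(k−1)·s(k−2): e.g. YY·B = YYB.
The next term joins YYBYYYYBYYBYYYYBYYYYB and YYBYYYYBYYBYY.

YYBYYYYBYYBYYYYBYYYYBYYBYYYYBYYBYY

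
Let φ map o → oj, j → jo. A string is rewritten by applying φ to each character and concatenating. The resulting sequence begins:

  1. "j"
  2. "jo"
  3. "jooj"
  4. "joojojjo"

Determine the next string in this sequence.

Expanding joojojjo: j→jo, o→oj, o→oj, j→jo, o→oj, j→jo, j→jo, o→oj. Concatenated: jo oj oj jo oj jo jo oj.

joojojjoojjojooj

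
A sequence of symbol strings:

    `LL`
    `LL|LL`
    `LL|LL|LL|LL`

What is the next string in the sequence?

LL|LL|LL|LL|LL|LL|LL|LL

Every step duplicates the string with '|' between the halves.
One more doubling of LL|LL|LL|LL gives the answer.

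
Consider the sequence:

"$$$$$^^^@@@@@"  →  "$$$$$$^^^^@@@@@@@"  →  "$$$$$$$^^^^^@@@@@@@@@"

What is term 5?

Each string has the form $^{n+2} ^^{n} @^{2n-1}, where the shown terms are n = 3, 4, 5.
Setting n = 7 gives 9, 7, 13 characters in each block.

$$$$$$$$$^^^^^^^@@@@@@@@@@@@@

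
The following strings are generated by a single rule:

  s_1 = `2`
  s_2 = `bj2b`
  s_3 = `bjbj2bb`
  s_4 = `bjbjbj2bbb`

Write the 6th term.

Each term wraps the previous one in bj on the left and b on the right.
From bjbjbj2bbb, 2 further steps: bjbjbj2bbb → bjbjbjbj2bbbb → (answer).

bjbjbjbjbj2bbbbb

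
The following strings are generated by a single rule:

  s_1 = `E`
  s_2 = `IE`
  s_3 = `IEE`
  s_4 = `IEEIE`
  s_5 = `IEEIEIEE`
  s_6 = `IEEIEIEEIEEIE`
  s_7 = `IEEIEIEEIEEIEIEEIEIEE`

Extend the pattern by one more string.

From term 3 onward, concatenate the last term with the second-to-last: IE·E = IEE, IEE·IE = IEEIE, …
The next term joins IEEIEIEEIEEIEIEEIEIEE and IEEIEIEEIEEIE.

IEEIEIEEIEEIEIEEIEIEEIEEIEIEEIEEIE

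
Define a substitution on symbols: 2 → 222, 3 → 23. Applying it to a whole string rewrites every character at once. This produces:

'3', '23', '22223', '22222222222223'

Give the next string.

Rewriting the 14 symbols of 22222222222223 one by one yields 222 222 222 222 222 222 222 222 222 222 222 222 222 23; concatenated:

22222222222222222222222222222222222222223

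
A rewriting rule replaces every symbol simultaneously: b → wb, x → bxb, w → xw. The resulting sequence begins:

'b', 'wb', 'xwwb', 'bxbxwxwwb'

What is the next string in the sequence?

wbbxbwbbxbxwbxbxwxwwb

Apply φ to bxbxwxwwb symbol by symbol: b→wb, x→bxb, b→wb, x→bxb, w→xw, x→bxb, w→xw, w→xw, b→wb; joined: wb bxb wb bxb xw bxb xw xw wb.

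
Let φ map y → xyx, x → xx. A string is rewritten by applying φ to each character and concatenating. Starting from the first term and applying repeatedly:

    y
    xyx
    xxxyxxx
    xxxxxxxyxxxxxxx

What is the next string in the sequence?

xxxxxxxxxxxxxxxyxxxxxxxxxxxxxxx

Replace each of the 15 characters of xxxxxxxyxxxxxxx in place — xx xx xx xx xx xx xx xyx xx xx xx xx xx xx xx — and concatenate.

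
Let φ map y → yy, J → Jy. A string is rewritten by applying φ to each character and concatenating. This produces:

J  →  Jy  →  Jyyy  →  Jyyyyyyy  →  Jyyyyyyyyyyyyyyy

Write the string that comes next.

Jyyyyyyyyyyyyyyyyyyyyyyyyyyyyyyy

φ(Jyyyyyyyyyyyyyyy) expands symbol-by-symbol to Jy yy yy yy yy yy yy yy yy yy yy yy yy yy yy yy; joining the 16 pieces gives the next term.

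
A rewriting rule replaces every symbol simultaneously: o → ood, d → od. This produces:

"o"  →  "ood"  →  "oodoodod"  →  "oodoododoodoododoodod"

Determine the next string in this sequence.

oodoododoodoododoododoodoododoodoododoododoodoododoodod

Applying the rule to each of the 21 symbols of oodoododoodoododoodod gives the pieces ood ood od ood ood od ood od ood ood od ood ood od ood od ood ood od ood od, which concatenate to the answer.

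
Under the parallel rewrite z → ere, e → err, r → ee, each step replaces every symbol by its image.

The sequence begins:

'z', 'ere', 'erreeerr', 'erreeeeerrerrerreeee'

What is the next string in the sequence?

Rewriting the 20 symbols of erreeeeerrerrerreeee one by one yields err ee ee err err err err err ee ee err ee ee err ee ee err err err err; concatenated:

erreeeeerrerrerrerrerreeeeerreeeeerreeeeerrerrerrerr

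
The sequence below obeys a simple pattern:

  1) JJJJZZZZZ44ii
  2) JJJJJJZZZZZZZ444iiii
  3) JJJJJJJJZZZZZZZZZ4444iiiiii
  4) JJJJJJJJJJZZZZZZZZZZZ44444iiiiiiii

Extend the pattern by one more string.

JJJJJJJJJJJJZZZZZZZZZZZZZ444444iiiiiiiiii

Term n consists of 2n J's, followed by 2n+1 Z's, followed by n 4's, followed by 2n-2 i's, where the shown terms are n = 2, 3, 4, 5.
For the next term, n = 6, so the run lengths are 12, 13, 6, 10.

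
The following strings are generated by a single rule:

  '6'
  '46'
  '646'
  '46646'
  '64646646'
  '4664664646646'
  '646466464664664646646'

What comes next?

4664664646646646466464664664646646

From term 3 onward, concatenate the second-to-last term with the last: 6·46 = 646, 46·646 = 46646, …
So term 8 is 4664664646646·646466464664664646646.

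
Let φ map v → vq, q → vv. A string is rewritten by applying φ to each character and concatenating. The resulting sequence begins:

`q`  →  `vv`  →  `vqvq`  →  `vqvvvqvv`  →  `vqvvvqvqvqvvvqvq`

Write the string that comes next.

Applying the rule to each of the 16 symbols of vqvvvqvqvqvvvqvq gives the pieces vq vv vq vq vq vv vq vv vq vv vq vq vq vv vq vv, which concatenate to the answer.

vqvvvqvqvqvvvqvvvqvvvqvqvqvvvqvv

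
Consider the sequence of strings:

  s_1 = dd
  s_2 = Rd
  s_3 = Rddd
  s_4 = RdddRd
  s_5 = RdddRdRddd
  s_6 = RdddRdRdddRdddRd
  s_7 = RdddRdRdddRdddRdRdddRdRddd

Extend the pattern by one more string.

RdddRdRdddRdddRdRdddRdRdddRdddRdRdddRdddRd

From term 3 onward, concatenate the last term with the second-to-last: Rd·dd = Rddd, Rddd·Rd = RdddRd, …
The next term joins RdddRdRdddRdddRdRdddRdRddd and RdddRdRdddRdddRd.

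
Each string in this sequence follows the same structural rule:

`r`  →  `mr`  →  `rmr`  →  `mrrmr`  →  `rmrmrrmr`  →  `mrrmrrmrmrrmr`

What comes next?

rmrmrrmrmrrmrrmrmrrmr

This is a Fibonacci-style word recurrence s(k) = s(k−2)·s(k−1): e.g. r·mr = rmr.
Continuing: rmrmrrmr · mrrmrrmrmrrmr gives term 7.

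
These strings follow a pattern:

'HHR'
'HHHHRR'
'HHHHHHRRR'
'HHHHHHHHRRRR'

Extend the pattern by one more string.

HHHHHHHHHHRRRRR

Each string has the form H^{2n} R^{n} (n = 1, 2, …).
Setting n = 5 gives 10, 5 characters in each block.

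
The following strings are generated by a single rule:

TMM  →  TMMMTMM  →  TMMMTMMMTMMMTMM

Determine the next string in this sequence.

Each string is two copies of the previous one joined by 'M'.
So the next term is two copies of TMMMTMMMTMMMTMM with 'M' between the halves.

TMMMTMMMTMMMTMMMTMMMTMMMTMMMTMM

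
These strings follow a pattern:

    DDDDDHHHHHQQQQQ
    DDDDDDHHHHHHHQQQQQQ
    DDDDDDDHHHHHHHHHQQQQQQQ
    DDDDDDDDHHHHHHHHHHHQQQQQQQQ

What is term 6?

The n-th term is n+2 D's then 2n-1 H's then n+2 Q's, where the shown terms are n = 3, 4, 5, 6.
Setting n = 8 gives 10, 15, 10 characters in each block.

DDDDDDDDDDHHHHHHHHHHHHHHHQQQQQQQQQQ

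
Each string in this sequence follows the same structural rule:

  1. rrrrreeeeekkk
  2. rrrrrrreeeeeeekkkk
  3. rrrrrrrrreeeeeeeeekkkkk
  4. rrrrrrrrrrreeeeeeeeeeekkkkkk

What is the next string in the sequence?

Each string has the form r^{2n-1} e^{2n-1} k^{n}, where the shown terms are n = 3, 4, 5, 6.
Setting n = 7 gives 13, 13, 7 characters in each block.

rrrrrrrrrrrrreeeeeeeeeeeeekkkkkkk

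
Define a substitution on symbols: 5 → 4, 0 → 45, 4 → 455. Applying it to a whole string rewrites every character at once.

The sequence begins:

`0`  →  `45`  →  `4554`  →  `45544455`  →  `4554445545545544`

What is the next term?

Replace each of the 16 characters of 4554445545545544 in place — 455 4 4 455 455 455 4 4 455 4 4 455 4 4 455 455 — and concatenate.

45544455455455444554445544455455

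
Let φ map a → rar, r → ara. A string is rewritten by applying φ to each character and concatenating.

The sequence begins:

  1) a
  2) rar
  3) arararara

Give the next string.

rararararararararararararar

Expanding arararara: a→rar, r→ara, a→rar, r→ara, a→rar, r→ara, a→rar, r→ara, a→rar. Concatenated: rar ara rar ara rar ara rar ara rar.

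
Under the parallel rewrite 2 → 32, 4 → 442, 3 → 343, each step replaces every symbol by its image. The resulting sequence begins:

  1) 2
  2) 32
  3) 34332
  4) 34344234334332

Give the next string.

Replace each of the 14 characters of 34344234334332 in place — 343 442 343 442 442 32 343 442 343 343 442 343 343 32 — and concatenate.

3434423434424423234344234334344234334332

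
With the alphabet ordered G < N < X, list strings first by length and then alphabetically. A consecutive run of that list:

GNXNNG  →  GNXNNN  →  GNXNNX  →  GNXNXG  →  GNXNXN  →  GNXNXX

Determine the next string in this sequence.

GNXXGG

Treat GNXNXX as a base-3 numeral over the given alphabet and add one, carrying through any trailing X's.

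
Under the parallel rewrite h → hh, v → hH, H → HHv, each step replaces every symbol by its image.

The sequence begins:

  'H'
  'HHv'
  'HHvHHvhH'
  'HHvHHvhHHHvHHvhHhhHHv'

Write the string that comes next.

φ(HHvHHvhHHHvHHvhHhhHHv) expands symbol-by-symbol to HHv HHv hH HHv HHv hH hh HHv HHv HHv hH HHv HHv hH hh HHv hh hh HHv HHv hH; joining the 21 pieces gives the next term.

HHvHHvhHHHvHHvhHhhHHvHHvHHvhHHHvHHvhHhhHHvhhhhHHvHHvhH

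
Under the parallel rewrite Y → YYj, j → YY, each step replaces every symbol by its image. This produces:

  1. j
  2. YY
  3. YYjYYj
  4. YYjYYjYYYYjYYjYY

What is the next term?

Applying the rule to each of the 16 symbols of YYjYYjYYYYjYYjYY gives the pieces YYj YYj YY YYj YYj YY YYj YYj YYj YYj YY YYj YYj YY YYj YYj, which concatenate to the answer.

YYjYYjYYYYjYYjYYYYjYYjYYjYYjYYYYjYYjYYYYjYYj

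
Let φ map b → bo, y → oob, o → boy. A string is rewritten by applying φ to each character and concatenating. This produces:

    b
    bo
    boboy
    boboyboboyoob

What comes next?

boboyboboyoobboboyboboyoobboyboybo

Replace each of the 13 characters of boboyboboyoob in place — bo boy bo boy oob bo boy bo boy oob boy boy bo — and concatenate.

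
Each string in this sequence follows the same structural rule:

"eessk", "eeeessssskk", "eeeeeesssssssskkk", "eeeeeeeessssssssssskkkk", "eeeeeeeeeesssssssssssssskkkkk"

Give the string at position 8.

eeeeeeeeeeeeeeeessssssssssssssssssssssskkkkkkkk

Term n consists of 2n e's, followed by 3n-1 s's, followed by n k's (n = 1, 2, …).
At n = 8 the blocks have lengths 16, 23, 8.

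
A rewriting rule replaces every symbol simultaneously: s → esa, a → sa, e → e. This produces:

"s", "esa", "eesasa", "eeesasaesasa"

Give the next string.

Rewriting each symbol of eeesasaesasa: e→e, e→e, e→e, s→esa, a→sa, s→esa, a→sa, e→e, s→esa, a→sa, s→esa, a→sa, which concatenates to e e e esa sa esa sa e esa sa esa sa.

eeeesasaesasaeesasaesasa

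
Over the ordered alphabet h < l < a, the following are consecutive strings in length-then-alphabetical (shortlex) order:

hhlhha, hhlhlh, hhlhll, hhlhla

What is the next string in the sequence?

Find the rightmost character of hhlhla below a, bump it to the next letter, and reset everything to its right to h.

hhlhah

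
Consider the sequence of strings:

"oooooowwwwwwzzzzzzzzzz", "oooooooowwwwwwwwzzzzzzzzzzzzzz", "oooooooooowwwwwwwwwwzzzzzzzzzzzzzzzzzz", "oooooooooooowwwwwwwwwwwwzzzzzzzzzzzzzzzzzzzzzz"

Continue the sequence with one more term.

Each string has the form o^{2n} w^{2n} z^{4n-2}, where the shown terms are n = 3, 4, 5, 6.
Setting n = 7 gives 14, 14, 26 characters in each block.

oooooooooooooowwwwwwwwwwwwwwzzzzzzzzzzzzzzzzzzzzzzzzzz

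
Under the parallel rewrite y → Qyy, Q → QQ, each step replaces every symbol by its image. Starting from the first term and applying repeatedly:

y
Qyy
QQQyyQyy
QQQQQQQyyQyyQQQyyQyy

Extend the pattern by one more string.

φ(QQQQQQQyyQyyQQQyyQyy) expands symbol-by-symbol to QQ QQ QQ QQ QQ QQ QQ Qyy Qyy QQ Qyy Qyy QQ QQ QQ Qyy Qyy QQ Qyy Qyy; joining the 20 pieces gives the next term.

QQQQQQQQQQQQQQQyyQyyQQQyyQyyQQQQQQQyyQyyQQQyyQyy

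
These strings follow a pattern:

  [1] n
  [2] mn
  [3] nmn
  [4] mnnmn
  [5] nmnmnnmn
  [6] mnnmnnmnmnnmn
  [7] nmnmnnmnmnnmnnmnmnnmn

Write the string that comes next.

mnnmnnmnmnnmnnmnmnnmnmnnmnnmnmnnmn

Each term (from the third on) is the two preceding terms concatenated in order: term 3 = n·mn = nmn.
So term 8 is mnnmnnmnmnnmn·nmnmnnmnmnnmnnmnmnnmn.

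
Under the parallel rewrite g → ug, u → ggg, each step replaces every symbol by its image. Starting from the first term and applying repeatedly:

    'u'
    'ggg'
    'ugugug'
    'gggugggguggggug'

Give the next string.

Rewriting the 15 symbols of gggugggguggggug one by one yields ug ug ug ggg ug ug ug ug ggg ug ug ug ug ggg ug; concatenated:

uguguggggugugugugggguguguguggggug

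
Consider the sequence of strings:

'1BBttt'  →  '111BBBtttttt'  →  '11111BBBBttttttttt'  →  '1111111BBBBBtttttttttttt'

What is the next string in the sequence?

Each string has the form 1^{2n-1} B^{n+1} t^{3n} (n = 1, 2, …).
At n = 5 the blocks have lengths 9, 6, 15.

111111111BBBBBBttttttttttttttt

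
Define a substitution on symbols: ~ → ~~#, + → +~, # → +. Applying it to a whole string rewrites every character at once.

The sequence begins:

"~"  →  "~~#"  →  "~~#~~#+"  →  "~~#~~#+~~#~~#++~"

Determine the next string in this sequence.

φ(~~#~~#+~~#~~#++~) expands symbol-by-symbol to ~~# ~~# + ~~# ~~# + +~ ~~# ~~# + ~~# ~~# + +~ +~ ~~#; joining the 16 pieces gives the next term.

~~#~~#+~~#~~#++~~~#~~#+~~#~~#++~+~~~#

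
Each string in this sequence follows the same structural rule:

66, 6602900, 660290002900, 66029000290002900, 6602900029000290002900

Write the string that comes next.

The strings grow by a fixed suffix 02900 each time.
Applying this once more to 6602900029000290002900:

660290002900029000290002900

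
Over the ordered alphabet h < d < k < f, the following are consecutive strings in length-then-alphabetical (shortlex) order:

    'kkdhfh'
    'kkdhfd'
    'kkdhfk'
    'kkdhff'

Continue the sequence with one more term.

kkddhh

Treat kkdhff as a base-4 numeral over the given alphabet and add one, carrying through any trailing f's.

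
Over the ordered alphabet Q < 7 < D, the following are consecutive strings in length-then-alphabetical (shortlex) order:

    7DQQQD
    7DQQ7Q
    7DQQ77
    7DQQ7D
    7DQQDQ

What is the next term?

7DQQD7

Treat 7DQQDQ as a base-3 numeral over the given alphabet and add one, carrying through any trailing D's.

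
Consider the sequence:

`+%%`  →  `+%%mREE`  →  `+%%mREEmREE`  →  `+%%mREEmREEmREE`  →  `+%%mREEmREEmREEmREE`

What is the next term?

+%%mREEmREEmREEmREEmREE

Each term is the previous one with mREE appended.
So the next term is +%%mREEmREEmREEmREE·mREE.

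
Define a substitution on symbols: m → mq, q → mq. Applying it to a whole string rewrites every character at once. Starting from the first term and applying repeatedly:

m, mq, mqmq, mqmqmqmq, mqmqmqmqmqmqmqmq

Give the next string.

mqmqmqmqmqmqmqmqmqmqmqmqmqmqmqmq

φ(mqmqmqmqmqmqmqmq) expands symbol-by-symbol to mq mq mq mq mq mq mq mq mq mq mq mq mq mq mq mq; joining the 16 pieces gives the next term.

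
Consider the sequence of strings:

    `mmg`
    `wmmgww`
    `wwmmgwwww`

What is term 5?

wwwwmmgwwwwwwww

Each term wraps the previous one in w on the left and ww on the right.
From wwmmgwwww, 2 further steps: wwmmgwwww → wwwmmgwwwwww → (answer).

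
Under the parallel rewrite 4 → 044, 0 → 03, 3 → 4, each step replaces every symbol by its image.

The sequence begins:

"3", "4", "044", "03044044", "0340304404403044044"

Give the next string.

Rewriting the 19 symbols of 0340304404403044044 one by one yields 03 4 044 03 4 03 044 044 03 044 044 03 4 03 044 044 03 044 044; concatenated:

03404403403044044030440440340304404403044044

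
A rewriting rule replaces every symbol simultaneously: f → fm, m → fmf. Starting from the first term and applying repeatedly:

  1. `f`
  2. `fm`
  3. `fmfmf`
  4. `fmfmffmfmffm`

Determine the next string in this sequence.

fmfmffmfmffmfmfmffmfmffmfmfmf

Rewriting each symbol of fmfmffmfmffm: f→fm, m→fmf, f→fm, m→fmf, f→fm, f→fm, m→fmf, f→fm, m→fmf, f→fm, f→fm, m→fmf, which concatenates to fm fmf fm fmf fm fm fmf fm fmf fm fm fmf.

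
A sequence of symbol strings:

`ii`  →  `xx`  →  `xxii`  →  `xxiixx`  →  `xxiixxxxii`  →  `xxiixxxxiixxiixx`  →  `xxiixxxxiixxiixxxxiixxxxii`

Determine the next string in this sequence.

xxiixxxxiixxiixxxxiixxxxiixxiixxxxiixxiixx

This is a Fibonacci-style word recurrence s(k) = s(k−1)·s(k−2): e.g. xx·ii = xxii.
So term 8 is xxiixxxxiixxiixxxxiixxxxii·xxiixxxxiixxiixx.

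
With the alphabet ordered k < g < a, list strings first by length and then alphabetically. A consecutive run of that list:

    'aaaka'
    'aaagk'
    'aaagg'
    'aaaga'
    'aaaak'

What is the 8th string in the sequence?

Continuing the enumeration 3 steps past aaaak: aaaak → aaaag → aaaaa → (answer).

kkkkkk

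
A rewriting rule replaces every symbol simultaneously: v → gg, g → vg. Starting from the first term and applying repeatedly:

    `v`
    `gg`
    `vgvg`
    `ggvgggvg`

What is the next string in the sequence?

vgvgggvgvgvgggvg

Rewriting each symbol of ggvgggvg: g→vg, g→vg, v→gg, g→vg, g→vg, g→vg, v→gg, g→vg, which concatenates to vg vg gg vg vg vg gg vg.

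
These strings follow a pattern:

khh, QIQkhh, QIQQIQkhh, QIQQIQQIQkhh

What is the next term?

QIQQIQQIQQIQkhh

Every step adds QIQ at the front: s(k+1) = QIQ·s(k).
One more step from QIQQIQQIQkhh gives the answer.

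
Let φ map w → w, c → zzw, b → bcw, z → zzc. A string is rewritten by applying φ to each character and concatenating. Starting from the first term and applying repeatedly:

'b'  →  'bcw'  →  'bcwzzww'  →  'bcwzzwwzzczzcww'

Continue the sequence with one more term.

bcwzzwwzzczzcwwzzczzczzwzzczzczzwww

Replace each of the 15 characters of bcwzzwwzzczzcww in place — bcw zzw w zzc zzc w w zzc zzc zzw zzc zzc zzw w w — and concatenate.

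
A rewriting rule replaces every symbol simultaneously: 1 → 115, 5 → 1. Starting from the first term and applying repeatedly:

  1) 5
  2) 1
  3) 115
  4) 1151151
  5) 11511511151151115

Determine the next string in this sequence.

Applying the rule to each of the 17 symbols of 11511511151151115 gives the pieces 115 115 1 115 115 1 115 115 115 1 115 115 1 115 115 115 1, which concatenate to the answer.

11511511151151115115115111511511151151151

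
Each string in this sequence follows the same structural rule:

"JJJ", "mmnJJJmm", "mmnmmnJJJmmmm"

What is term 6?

s(k+1) = mmn·s(k)·mm, so each term gains mmn as a prefix and mm as a suffix.
From mmnmmnJJJmmmm, 3 further steps: mmnmmnJJJmmmm → mmnmmnmmnJJJmmmmmm → mmnmmnmmnmmnJJJmmmmmmmm → (answer).

mmnmmnmmnmmnmmnJJJmmmmmmmmmm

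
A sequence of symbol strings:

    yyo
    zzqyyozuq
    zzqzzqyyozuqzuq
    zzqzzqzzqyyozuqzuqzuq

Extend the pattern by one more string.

zzqzzqzzqzzqyyozuqzuqzuqzuq

Every step adds zzq to the front and zuq to the end of the previous string.
So the next term is zzq·zzqzzqzzqyyozuqzuqzuq·zuq.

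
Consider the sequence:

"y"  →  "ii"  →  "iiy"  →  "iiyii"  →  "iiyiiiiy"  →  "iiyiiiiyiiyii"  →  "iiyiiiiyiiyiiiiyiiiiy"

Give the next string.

This is a Fibonacci-style word recurrence s(k) = s(k−1)·s(k−2): e.g. ii·y = iiy.
Continuing: iiyiiiiyiiyiiiiyiiiiy · iiyiiiiyiiyii gives term 8.

iiyiiiiyiiyiiiiyiiiiyiiyiiiiyiiyii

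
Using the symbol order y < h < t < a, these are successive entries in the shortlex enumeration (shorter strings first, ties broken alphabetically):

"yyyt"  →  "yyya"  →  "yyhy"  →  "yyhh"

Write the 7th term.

Stepping forward 3 times from yyhh: yyhh → yyht → yyha, then the target.

yyty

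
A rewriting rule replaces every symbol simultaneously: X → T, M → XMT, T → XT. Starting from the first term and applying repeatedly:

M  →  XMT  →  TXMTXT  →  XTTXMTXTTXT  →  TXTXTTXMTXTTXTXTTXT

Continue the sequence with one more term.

Applying the rule to each of the 19 symbols of TXTXTTXMTXTTXTXTTXT gives the pieces XT T XT T XT XT T XMT XT T XT XT T XT T XT XT T XT, which concatenate to the answer.

XTTXTTXTXTTXMTXTTXTXTTXTTXTXTTXT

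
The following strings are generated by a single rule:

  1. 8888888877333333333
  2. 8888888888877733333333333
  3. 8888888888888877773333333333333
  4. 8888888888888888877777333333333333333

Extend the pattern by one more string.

8888888888888888888877777733333333333333333

The n-th term is 3n-1 8's then n-1 7's then 2n+3 3's, where the shown terms are n = 3, 4, 5, 6.
For the next term, n = 7, so the run lengths are 20, 6, 17.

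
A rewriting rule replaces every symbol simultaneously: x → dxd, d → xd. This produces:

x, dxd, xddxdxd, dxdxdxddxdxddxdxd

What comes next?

Replace each of the 17 characters of dxdxdxddxdxddxdxd in place — xd dxd xd dxd xd dxd xd xd dxd xd dxd xd xd dxd xd dxd xd — and concatenate.

xddxdxddxdxddxdxdxddxdxddxdxdxddxdxddxdxd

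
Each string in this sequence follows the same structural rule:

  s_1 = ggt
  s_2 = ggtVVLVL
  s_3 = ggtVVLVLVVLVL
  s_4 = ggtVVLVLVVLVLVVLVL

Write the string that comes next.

Each term is the previous one with VVLVL appended.
Applying this once more to ggtVVLVLVVLVLVVLVL:

ggtVVLVLVVLVLVVLVLVVLVL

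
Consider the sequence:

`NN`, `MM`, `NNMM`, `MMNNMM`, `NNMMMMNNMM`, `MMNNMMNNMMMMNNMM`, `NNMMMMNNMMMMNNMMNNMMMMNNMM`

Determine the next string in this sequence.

MMNNMMNNMMMMNNMMNNMMMMNNMMMMNNMMNNMMMMNNMM

This is a Fibonacci-style word recurrence s(k) = s(k−2)·s(k−1): e.g. NN·MM = NNMM.
The next term joins MMNNMMNNMMMMNNMM and NNMMMMNNMMMMNNMMNNMMMMNNMM.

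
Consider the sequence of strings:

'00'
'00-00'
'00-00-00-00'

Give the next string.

s(k+1) = s(k)·-·s(k) — each term doubles the last with '-' between the halves.
Doubling 00-00-00-00 with '-' between the halves:

00-00-00-00-00-00-00-00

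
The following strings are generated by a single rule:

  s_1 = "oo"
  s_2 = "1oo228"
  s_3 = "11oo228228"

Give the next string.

111oo228228228

s(k+1) = 1·s(k)·228, so each term gains 1 as a prefix and 228 as a suffix.
One more step from 11oo228228 gives the answer.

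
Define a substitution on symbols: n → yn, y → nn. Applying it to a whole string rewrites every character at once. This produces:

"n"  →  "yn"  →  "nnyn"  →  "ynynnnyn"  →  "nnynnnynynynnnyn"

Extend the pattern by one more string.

Rewriting the 16 symbols of nnynnnynynynnnyn one by one yields yn yn nn yn yn yn nn yn nn yn nn yn yn yn nn yn; concatenated:

ynynnnynynynnnynnnynnnynynynnnyn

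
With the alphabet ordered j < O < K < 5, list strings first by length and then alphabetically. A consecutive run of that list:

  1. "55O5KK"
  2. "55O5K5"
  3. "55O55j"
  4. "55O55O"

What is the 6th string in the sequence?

Advancing 2 positions from 55O55O through 55O55O → 55O55K reaches term 6.

55O555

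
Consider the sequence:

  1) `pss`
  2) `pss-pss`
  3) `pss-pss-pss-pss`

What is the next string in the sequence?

pss-pss-pss-pss-pss-pss-pss-pss

s(k+1) = s(k)·-·s(k) — each term doubles the last with '-' between the halves.
So the next term is two copies of pss-pss-pss-pss with '-' between the halves.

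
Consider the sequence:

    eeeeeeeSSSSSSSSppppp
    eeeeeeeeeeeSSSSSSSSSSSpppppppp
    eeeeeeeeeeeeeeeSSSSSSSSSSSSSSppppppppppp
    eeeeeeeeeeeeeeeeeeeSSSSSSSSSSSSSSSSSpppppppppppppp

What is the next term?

eeeeeeeeeeeeeeeeeeeeeeeSSSSSSSSSSSSSSSSSSSSppppppppppppppppp

Term n consists of 4n-1 e's, followed by 3n+2 S's, followed by 3n-1 p's, where the shown terms are n = 2, 3, 4, 5.
For the next term, n = 6, so the run lengths are 23, 20, 17.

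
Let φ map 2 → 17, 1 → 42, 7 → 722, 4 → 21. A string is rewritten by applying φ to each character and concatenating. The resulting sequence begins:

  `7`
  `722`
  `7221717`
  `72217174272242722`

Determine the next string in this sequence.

Rewriting the 17 symbols of 72217174272242722 one by one yields 722 17 17 42 722 42 722 21 17 722 17 17 21 17 722 17 17; concatenated:

722171742722427222117722171721177221717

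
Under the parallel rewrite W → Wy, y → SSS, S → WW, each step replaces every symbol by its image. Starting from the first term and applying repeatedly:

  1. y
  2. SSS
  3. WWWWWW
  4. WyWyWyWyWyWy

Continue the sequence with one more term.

Rewriting each symbol of WyWyWyWyWyWy: W→Wy, y→SSS, W→Wy, y→SSS, W→Wy, y→SSS, W→Wy, y→SSS, W→Wy, y→SSS, W→Wy, y→SSS, which concatenates to Wy SSS Wy SSS Wy SSS Wy SSS Wy SSS Wy SSS.

WySSSWySSSWySSSWySSSWySSSWySSS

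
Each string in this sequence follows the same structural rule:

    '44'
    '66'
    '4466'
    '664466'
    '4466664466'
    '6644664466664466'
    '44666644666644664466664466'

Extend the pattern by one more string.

From term 3 onward, concatenate the second-to-last term with the last: 44·66 = 4466, 66·4466 = 664466, …
So term 8 is 6644664466664466·44666644666644664466664466.

664466446666446644666644666644664466664466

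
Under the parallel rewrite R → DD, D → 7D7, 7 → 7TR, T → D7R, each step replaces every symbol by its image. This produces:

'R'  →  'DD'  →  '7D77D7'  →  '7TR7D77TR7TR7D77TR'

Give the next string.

Replace each of the 18 characters of 7TR7D77TR7TR7D77TR in place — 7TR D7R DD 7TR 7D7 7TR 7TR D7R DD 7TR D7R DD 7TR 7D7 7TR 7TR D7R DD — and concatenate.

7TRD7RDD7TR7D77TR7TRD7RDD7TRD7RDD7TR7D77TR7TRD7RDD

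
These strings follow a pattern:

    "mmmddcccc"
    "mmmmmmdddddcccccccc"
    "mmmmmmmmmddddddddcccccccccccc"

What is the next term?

mmmmmmmmmmmmdddddddddddcccccccccccccccc

The n-th term is 3n m's then 3n-1 d's then 4n c's (n = 1, 2, …).
For the next term, n = 4, so the run lengths are 12, 11, 16.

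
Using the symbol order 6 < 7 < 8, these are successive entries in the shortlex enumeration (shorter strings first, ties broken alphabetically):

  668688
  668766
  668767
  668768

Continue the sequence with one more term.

668776

The successor of 668768 increments the rightmost position that isn't already 8 and resets every position after it to 6.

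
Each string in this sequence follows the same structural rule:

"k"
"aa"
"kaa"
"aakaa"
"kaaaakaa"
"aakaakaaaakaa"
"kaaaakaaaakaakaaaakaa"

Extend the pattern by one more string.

From term 3 onward, concatenate the second-to-last term with the last: k·aa = kaa, aa·kaa = aakaa, …
Continuing: aakaakaaaakaa · kaaaakaaaakaakaaaakaa gives term 8.

aakaakaaaakaakaaaakaaaakaakaaaakaa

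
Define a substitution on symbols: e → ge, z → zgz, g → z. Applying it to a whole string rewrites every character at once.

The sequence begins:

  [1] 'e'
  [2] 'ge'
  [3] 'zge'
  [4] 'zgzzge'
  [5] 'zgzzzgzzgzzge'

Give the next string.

Applying the rule to each of the 13 symbols of zgzzzgzzgzzge gives the pieces zgz z zgz zgz zgz z zgz zgz z zgz zgz z ge, which concatenate to the answer.

zgzzzgzzgzzgzzzgzzgzzzgzzgzzge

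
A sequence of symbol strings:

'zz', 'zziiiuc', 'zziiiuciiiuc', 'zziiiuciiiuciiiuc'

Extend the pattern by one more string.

Each term is the previous one with iiiuc appended.
Applying this once more to zziiiuciiiuciiiuc:

zziiiuciiiuciiiuciiiuc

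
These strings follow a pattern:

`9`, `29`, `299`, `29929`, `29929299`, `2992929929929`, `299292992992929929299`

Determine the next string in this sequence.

2992929929929299292992992929929929

This is a Fibonacci-style word recurrence s(k) = s(k−1)·s(k−2): e.g. 29·9 = 299.
So term 8 is 299292992992929929299·2992929929929.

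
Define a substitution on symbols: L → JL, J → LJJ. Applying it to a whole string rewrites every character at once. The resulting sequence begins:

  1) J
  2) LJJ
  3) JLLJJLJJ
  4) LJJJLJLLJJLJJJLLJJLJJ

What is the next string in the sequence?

JLLJJLJJLJJJLLJJJLJLLJJLJJJLLJJLJJLJJJLJLLJJLJJJLLJJLJJ

Replace each of the 21 characters of LJJJLJLLJJLJJJLLJJLJJ in place — JL LJJ LJJ LJJ JL LJJ JL JL LJJ LJJ JL LJJ LJJ LJJ JL JL LJJ LJJ JL LJJ LJJ — and concatenate.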